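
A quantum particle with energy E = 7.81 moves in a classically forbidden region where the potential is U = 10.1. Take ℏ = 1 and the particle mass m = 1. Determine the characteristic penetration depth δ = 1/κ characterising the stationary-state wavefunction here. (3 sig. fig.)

δ = 0.467

Since E < U the TISE in this region is ψ'' = κ²ψ with κ = √(2m(U − E))/ℏ.
κ = √(2 × 1 × 2.29) = 2.140. The penetration depth is δ = 1/κ = 0.467.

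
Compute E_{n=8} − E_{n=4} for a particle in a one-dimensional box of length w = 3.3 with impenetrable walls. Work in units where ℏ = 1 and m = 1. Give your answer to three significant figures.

ΔE = 21.8

E_n = n²π²ℏ²/(2mw²), so ΔE = (8² − 4²) π²ℏ²/(2mw²).
ΔE = 48 × π² / (2 × 1 × 3.3²) = 21.75.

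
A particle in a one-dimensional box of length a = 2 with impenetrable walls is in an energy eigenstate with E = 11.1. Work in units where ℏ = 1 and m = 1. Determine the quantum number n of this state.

For an infinite well E_n = n²π²ℏ²/(2ma²), so n = (a/πℏ)√(2mE).
n = (2/π) × √(2 × 1 × 11.1) = 3.000 → n = 3.

n = 3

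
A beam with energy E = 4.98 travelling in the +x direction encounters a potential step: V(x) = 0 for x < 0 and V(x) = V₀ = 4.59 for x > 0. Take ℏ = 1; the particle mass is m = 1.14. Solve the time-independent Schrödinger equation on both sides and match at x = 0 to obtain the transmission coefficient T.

T = 0.683

On each side the TISE gives plane waves with k = √(2m(E − V))/ℏ: k₁ = √(2·1.14·4.98) = 3.370, k₂ = √(2·1.14·0.39) = 0.9430.
Continuity of ψ and ψ′ at the step yields the reflection amplitude r = (k₁ − k₂)/(k₁ + k₂) = 0.5627; thus R = |r|² = 0.3166, T = 0.6834.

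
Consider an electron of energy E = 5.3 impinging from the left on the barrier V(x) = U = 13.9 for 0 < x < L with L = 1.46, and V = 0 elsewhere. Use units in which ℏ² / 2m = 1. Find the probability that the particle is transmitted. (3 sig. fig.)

Since E < U the interior solution is evanescent with decay constant κ = √(2m(U − E))/ℏ = 2.933.
κL = 4.282, sinh(κL) = 36.17.
The exact tunnelling result is T⁻¹ = 1 + U² sinh²(κL) / [4E(U − E)] = 1387, so T = 0.000721.

T = 0.000721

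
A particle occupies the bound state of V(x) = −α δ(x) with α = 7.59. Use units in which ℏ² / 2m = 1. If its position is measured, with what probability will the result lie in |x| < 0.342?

P = 0.925

The normalised bound state is ψ = √κ e^{−κ|x|} with κ = mα/ℏ² = 3.795.
P(|x| < d) = ∫_{−d}^{d} κ e^{−2κ|x|} dx = 1 − e^{−2κd} = 1 − e^{−2.596} = 0.9254.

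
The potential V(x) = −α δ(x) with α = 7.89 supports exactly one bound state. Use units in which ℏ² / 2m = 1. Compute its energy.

The bound state is ψ(x) = √κ e^{−κ|x|}. The derivative jump ψ'(0⁺) − ψ'(0⁻) = −(2mα/ℏ²)ψ(0) fixes κ = mα/ℏ² = 3.945.
Then E = −ℏ²κ²/(2m) = −mα²/(2ℏ²) = -15.56.

E = -15.6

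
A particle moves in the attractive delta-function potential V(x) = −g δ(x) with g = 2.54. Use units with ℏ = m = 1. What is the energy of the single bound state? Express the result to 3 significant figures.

The bound state is ψ(x) = √κ e^{−κ|x|}. The derivative jump ψ'(0⁺) − ψ'(0⁻) = −(2mg/ℏ²)ψ(0) fixes κ = mg/ℏ² = 2.540.
Then E = −ℏ²κ²/(2m) = −mg²/(2ℏ²) = -3.226.

E = -3.23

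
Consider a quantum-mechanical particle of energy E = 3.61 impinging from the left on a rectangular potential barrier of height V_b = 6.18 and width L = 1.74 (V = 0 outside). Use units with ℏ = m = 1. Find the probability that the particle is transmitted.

T = 0.00145

Since E < V_b the interior solution is evanescent with decay constant κ = √(2m(V_b − E))/ℏ = 2.267.
κL = 3.945, sinh(κL) = 25.82.
The exact tunnelling result is T⁻¹ = 1 + V_b² sinh²(κL) / [4E(V_b − E)] = 687.4, so T = 0.00145.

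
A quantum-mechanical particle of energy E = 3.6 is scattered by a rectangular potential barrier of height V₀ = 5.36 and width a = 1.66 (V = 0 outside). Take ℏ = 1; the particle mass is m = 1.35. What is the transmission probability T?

T = 0.00254

Since E < V₀ the interior solution is evanescent with decay constant κ = √(2m(V₀ − E))/ℏ = 2.180.
κa = 3.619, sinh(κa) = 18.63.
The exact tunnelling result is T⁻¹ = 1 + V₀² sinh²(κa) / [4E(V₀ − E)] = 394.4, so T = 0.00254.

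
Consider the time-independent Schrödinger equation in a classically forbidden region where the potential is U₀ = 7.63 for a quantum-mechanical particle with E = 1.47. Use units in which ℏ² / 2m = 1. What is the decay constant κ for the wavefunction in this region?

κ = 2.48

Since E < U₀ the TISE in this region is ψ'' = κ²ψ with κ = √(2m(U₀ − E))/ℏ.
κ = √(2 × 0.5 × 6.16) = 2.482.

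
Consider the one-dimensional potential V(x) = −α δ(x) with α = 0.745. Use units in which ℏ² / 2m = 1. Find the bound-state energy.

E = -0.139

For x ≠ 0 the bound state is ψ ∝ e^{−κ|x|}; integrating the TISE across the delta gives the cusp condition 2κ = 2mα/ℏ², so κ = 0.3725.
Then E = −ℏ²κ²/(2m) = −mα²/(2ℏ²) = -0.1388.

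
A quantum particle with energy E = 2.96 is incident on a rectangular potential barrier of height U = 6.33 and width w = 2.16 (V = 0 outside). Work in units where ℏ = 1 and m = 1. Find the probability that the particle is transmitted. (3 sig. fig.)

E < U: inside the barrier ψ ∝ e^{±κx} with κ = √(2m(U − E))/ℏ = 2.596.
κw = 5.608, sinh(κw) = 136.3.
The exact tunnelling result is T⁻¹ = 1 + U² sinh²(κw) / [4E(U − E)] = 18640, so T = 0.0000536.

T = 0.0000536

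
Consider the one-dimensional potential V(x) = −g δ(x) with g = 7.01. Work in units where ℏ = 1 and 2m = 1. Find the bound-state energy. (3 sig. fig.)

For x ≠ 0 the bound state is ψ ∝ e^{−κ|x|}; integrating the TISE across the delta gives the cusp condition 2κ = 2mg/ℏ², so κ = 3.505.
Then E = −ℏ²κ²/(2m) = −mg²/(2ℏ²) = -12.29.

E = -12.3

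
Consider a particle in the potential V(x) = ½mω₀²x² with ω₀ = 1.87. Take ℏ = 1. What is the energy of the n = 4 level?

E = 8.42

The oscillator eigenvalues are E_n = ℏω₀(n + ½), so E_4 = 1.87 × 4.5 = 8.415.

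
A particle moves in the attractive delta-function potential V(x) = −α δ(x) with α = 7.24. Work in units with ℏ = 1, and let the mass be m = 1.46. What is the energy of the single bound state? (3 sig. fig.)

E = -38.3

For x ≠ 0 the bound state is ψ ∝ e^{−κ|x|}; integrating the TISE across the delta gives the cusp condition 2κ = 2mα/ℏ², so κ = 10.57.
Then E = −ℏ²κ²/(2m) = −mα²/(2ℏ²) = -38.26.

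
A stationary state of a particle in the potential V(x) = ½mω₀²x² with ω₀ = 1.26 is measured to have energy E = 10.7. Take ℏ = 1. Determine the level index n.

n = 8

Invert E_n = (n + ½)ℏω₀: n = E/ℏω₀ − ½ = 7.992, so n = 8.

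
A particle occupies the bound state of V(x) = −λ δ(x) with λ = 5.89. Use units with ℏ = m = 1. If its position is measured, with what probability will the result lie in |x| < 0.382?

The normalised bound state is ψ = √κ e^{−κ|x|} with κ = mλ/ℏ² = 5.890.
P(|x| < d) = ∫_{−d}^{d} κ e^{−2κ|x|} dx = 1 − e^{−2κd} = 1 − e^{−4.500} = 0.9889.

P = 0.989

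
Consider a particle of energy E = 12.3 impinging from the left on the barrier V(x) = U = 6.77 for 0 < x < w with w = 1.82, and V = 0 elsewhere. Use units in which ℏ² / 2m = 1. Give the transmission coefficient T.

Above the barrier the interior wavenumber is k₂ = √(2m(E − U))/ℏ = 2.352, giving phase k₂w = 4.280.
Matching at both interfaces gives T⁻¹ = 1 + U² sin²(k₂w) / [4E(E − U)] = 1.139, hence T = 0.878.

T = 0.878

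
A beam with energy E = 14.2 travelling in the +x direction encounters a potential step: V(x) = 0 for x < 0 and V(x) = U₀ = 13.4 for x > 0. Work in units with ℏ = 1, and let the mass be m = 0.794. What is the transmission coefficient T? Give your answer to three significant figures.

The wavenumbers are k₁ = √(2mE)/ℏ = 4.749 on the left and k₂ = √(2m(E − U₀))/ℏ = 1.127 on the right.
Matching ψ and ψ′ at x = 0 gives r = (k₁ − k₂)/(k₁ + k₂), so R = r² = 0.3799 and T = 1 − R = 0.6201.

T = 0.620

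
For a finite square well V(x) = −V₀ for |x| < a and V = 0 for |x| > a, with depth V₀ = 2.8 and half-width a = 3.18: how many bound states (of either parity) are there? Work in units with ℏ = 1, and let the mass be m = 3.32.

Define the well-strength parameter z₀ = (a/ℏ)√(2mV₀) = 3.18 × √(2·3.32·2.8) = 13.71.
The even/odd transcendental equations gain one root per π/2 in z₀, giving N = 1 + ⌊2z₀/π⌋ = 1 + ⌊8.729⌋ = 9.

N = 9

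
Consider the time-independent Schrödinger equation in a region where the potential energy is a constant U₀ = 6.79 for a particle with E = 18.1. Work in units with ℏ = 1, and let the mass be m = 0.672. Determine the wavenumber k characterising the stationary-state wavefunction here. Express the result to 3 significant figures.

With E > U₀ the solution is oscillatory, ψ ∝ e^{±ikx} with k = √(2m(E − U₀))/ℏ.
k = √(2 × 0.672 × 11.31) = 3.899.

k = 3.90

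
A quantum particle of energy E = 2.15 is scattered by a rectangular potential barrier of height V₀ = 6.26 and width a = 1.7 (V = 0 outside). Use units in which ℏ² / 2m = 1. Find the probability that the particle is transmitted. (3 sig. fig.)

T = 0.00366

Since E < V₀ the interior solution is evanescent with decay constant κ = √(2m(V₀ − E))/ℏ = 2.027.
κa = 3.446, sinh(κa) = 15.68.
The exact tunnelling result is T⁻¹ = 1 + V₀² sinh²(κa) / [4E(V₀ − E)] = 273.5, so T = 0.00366.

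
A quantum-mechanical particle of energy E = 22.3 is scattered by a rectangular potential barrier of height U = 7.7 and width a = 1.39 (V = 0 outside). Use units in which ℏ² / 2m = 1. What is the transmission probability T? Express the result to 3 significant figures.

T = 0.970

E > U: inside the barrier k₂ = √(2m(E − U))/ℏ = 3.821, k₂a = 5.311.
Matching at both interfaces gives T⁻¹ = 1 + U² sin²(k₂a) / [4E(E − U)] = 1.031, hence T = 0.970.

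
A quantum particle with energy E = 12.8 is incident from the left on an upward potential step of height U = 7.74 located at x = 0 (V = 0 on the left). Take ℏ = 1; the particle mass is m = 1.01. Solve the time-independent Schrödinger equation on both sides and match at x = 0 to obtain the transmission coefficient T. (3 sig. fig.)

T = 0.948

On each side the TISE gives plane waves with k = √(2m(E − V))/ℏ: k₁ = √(2·1.01·12.8) = 5.085, k₂ = √(2·1.01·5.06) = 3.197.
Matching ψ and ψ′ at x = 0 gives r = (k₁ − k₂)/(k₁ + k₂), so R = r² = 0.05196 and T = 1 − R = 0.9480.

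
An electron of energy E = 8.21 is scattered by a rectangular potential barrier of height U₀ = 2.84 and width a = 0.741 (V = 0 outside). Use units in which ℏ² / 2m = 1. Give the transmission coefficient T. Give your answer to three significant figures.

E > U₀: inside the barrier k₂ = √(2m(E − U₀))/ℏ = 2.317, k₂a = 1.717.
T = [1 + U₀² sin²(k₂a) / (4E(E − U₀))]⁻¹ = 1/1.045 = 0.957.

T = 0.957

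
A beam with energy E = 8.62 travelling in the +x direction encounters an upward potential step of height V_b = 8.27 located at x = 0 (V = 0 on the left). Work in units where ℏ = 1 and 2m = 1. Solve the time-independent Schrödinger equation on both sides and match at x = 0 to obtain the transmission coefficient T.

T = 0.558

On each side the TISE gives plane waves with k = √(2m(E − V))/ℏ: k₁ = √(2·½·8.62) = 2.936, k₂ = √(2·½·0.35) = 0.5916.
Continuity of ψ and ψ′ at the step yields the reflection amplitude r = (k₁ − k₂)/(k₁ + k₂) = 0.6646; thus R = |r|² = 0.4417, T = 0.5583.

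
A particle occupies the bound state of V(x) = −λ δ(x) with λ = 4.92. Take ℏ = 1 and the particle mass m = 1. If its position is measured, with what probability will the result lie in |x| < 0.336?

P = 0.963

The normalised bound state is ψ = √κ e^{−κ|x|} with κ = mλ/ℏ² = 4.920.
P(|x| < d) = ∫_{−d}^{d} κ e^{−2κ|x|} dx = 1 − e^{−2κd} = 1 − e^{−3.306} = 0.9633.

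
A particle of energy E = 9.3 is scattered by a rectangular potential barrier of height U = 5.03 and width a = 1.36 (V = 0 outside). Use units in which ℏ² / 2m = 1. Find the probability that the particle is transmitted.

T = 0.983

Above the barrier the interior wavenumber is k₂ = √(2m(E − U))/ℏ = 2.066, giving phase k₂a = 2.810.
T = [1 + U² sin²(k₂a) / (4E(E − U))]⁻¹ = 1/1.017 = 0.983.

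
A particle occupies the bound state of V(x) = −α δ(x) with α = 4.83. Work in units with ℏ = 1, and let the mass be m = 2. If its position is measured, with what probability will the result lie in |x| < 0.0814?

P = 0.793

The normalised bound state is ψ = √κ e^{−κ|x|} with κ = mα/ℏ² = 9.660.
P(|x| < d) = ∫_{−d}^{d} κ e^{−2κ|x|} dx = 1 − e^{−2κd} = 1 − e^{−1.573} = 0.7925.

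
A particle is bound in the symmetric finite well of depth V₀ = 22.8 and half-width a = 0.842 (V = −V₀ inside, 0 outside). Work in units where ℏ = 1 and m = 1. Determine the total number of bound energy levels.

Define the well-strength parameter z₀ = (a/ℏ)√(2mV₀) = 0.842 × √(2·1·22.8) = 5.686.
The even/odd transcendental equations gain one root per π/2 in z₀, giving N = 1 + ⌊2z₀/π⌋ = 1 + ⌊3.620⌋ = 4.

N = 4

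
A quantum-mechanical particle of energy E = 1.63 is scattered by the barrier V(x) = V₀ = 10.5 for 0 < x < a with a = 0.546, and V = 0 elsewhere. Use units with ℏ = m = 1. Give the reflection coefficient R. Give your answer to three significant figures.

E < V₀: inside the barrier ψ ∝ e^{±κx} with κ = √(2m(V₀ − E))/ℏ = 4.212.
κa = 2.300, sinh(κa) = 4.935.
Matching ψ, ψ′ at both faces gives T = [1 + V₀² sinh²(κa) / (4E(V₀ − E))]⁻¹ = 1/47.44 = 0.0211.
R = 1 − T = 0.979.

R = 0.979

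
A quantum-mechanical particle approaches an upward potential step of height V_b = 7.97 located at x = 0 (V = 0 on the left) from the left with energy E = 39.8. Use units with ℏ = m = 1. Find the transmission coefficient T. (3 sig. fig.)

The wavenumbers are k₁ = √(2mE)/ℏ = 8.922 on the left and k₂ = √(2m(E − V_b))/ℏ = 7.979 on the right.
Continuity of ψ and ψ′ at the step yields the reflection amplitude r = (k₁ − k₂)/(k₁ + k₂) = 0.05581; thus R = |r|² = 0.003114, T = 0.9969.

T = 0.997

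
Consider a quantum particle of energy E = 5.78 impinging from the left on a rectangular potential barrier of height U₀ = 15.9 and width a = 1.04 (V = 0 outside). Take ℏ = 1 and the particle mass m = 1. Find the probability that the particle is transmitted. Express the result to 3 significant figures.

T = 0.000319

Since E < U₀ the interior solution is evanescent with decay constant κ = √(2m(U₀ − E))/ℏ = 4.499.
κa = 4.679, sinh(κa) = 53.82.
The exact tunnelling result is T⁻¹ = 1 + U₀² sinh²(κa) / [4E(U₀ − E)] = 3131, so T = 0.000319.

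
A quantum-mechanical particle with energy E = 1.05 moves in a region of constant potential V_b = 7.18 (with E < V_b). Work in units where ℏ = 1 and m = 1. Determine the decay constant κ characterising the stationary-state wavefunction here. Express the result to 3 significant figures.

Since E < V_b the TISE in this region is ψ'' = κ²ψ with κ = √(2m(V_b − E))/ℏ.
κ = √(2 × 1 × 6.13) = 3.501.

κ = 3.50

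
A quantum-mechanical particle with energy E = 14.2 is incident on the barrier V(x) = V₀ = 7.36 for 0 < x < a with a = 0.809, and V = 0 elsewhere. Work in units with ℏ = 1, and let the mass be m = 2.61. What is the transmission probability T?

E > V₀: inside the barrier k₂ = √(2m(E − V₀))/ℏ = 5.975, k₂a = 4.834.
T = [1 + V₀² sin²(k₂a) / (4E(E − V₀))]⁻¹ = 1/1.137 = 0.879.

T = 0.879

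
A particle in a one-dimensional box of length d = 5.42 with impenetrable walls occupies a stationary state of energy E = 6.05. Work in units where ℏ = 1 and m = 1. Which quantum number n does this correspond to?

n = 6

For an infinite well E_n = n²π²ℏ²/(2md²), so n = (d/πℏ)√(2mE).
n = (5.42/π) × √(2 × 1 × 6.05) = 6.001 → n = 6.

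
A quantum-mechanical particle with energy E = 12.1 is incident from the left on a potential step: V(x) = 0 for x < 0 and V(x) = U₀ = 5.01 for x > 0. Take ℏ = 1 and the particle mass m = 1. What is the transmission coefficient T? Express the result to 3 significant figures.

T = 0.982

The wavenumbers are k₁ = √(2mE)/ℏ = 4.919 on the left and k₂ = √(2m(E − U₀))/ℏ = 3.766 on the right.
Matching ψ and ψ′ at x = 0 gives r = (k₁ − k₂)/(k₁ + k₂), so R = r² = 0.01765 and T = 1 − R = 0.9824.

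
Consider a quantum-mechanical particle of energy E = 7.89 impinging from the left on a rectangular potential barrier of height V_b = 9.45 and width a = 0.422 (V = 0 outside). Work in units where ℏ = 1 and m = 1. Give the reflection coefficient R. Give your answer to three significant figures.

E < V_b: inside the barrier ψ ∝ e^{±κx} with κ = √(2m(V_b − E))/ℏ = 1.766.
κa = 0.7454, sinh(κa) = 0.8164.
The exact tunnelling result is T⁻¹ = 1 + V_b² sinh²(κa) / [4E(V_b − E)] = 2.209, so T = 0.453.
R = 1 − T = 0.547.

R = 0.547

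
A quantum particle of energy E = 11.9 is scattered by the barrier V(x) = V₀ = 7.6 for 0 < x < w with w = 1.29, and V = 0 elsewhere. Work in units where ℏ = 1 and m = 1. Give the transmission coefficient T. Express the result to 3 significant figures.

Above the barrier the interior wavenumber is k₂ = √(2m(E − V₀))/ℏ = 2.933, giving phase k₂w = 3.783.
Matching at both interfaces gives T⁻¹ = 1 + V₀² sin²(k₂w) / [4E(E − V₀)] = 1.101, hence T = 0.908.

T = 0.908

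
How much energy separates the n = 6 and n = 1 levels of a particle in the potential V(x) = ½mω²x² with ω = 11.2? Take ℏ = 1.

E_n = ℏω(n + ½), so ΔE = (6 − 1) ℏω = 5 × 11.2 = 56.00.

ΔE = 56.0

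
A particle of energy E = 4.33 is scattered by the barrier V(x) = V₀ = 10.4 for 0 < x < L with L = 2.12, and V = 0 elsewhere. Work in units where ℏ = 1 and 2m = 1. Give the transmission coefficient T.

Since E < V₀ the interior solution is evanescent with decay constant κ = √(2m(V₀ − E))/ℏ = 2.464.
κL = 5.223, sinh(κL) = 92.75.
Matching ψ, ψ′ at both faces gives T = [1 + V₀² sinh²(κL) / (4E(V₀ − E))]⁻¹ = 1/8852 = 0.000113.

T = 0.000113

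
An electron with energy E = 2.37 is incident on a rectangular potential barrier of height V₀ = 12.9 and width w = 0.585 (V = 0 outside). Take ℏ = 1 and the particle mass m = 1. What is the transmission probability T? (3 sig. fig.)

T = 0.0112

Since E < V₀ the interior solution is evanescent with decay constant κ = √(2m(V₀ − E))/ℏ = 4.589.
κw = 2.685, sinh(κw) = 7.292.
The exact tunnelling result is T⁻¹ = 1 + V₀² sinh²(κw) / [4E(V₀ − E)] = 89.65, so T = 0.0112.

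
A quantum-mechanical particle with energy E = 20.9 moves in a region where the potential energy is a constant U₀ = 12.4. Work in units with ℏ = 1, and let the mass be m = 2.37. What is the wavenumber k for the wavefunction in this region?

With E > U₀ the solution is oscillatory, ψ ∝ e^{±ikx} with k = √(2m(E − U₀))/ℏ.
k = √(2 × 2.37 × 8.5) = 6.347.

k = 6.35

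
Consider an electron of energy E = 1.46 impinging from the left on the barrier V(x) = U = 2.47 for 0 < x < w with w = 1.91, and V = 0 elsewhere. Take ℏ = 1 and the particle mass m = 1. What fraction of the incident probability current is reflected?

R = 0.983

E < U: inside the barrier ψ ∝ e^{±κx} with κ = √(2m(U − E))/ℏ = 1.421.
κw = 2.715, sinh(κw) = 7.516.
The exact tunnelling result is T⁻¹ = 1 + U² sinh²(κw) / [4E(U − E)] = 59.43, so T = 0.0168.
R = 1 − T = 0.983.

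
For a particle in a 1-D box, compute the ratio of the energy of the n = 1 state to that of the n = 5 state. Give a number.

E_n = n²π²ℏ²/(2mL²) so the ratio is n₂²/n₁² = 1/25 = 0.04.

0.04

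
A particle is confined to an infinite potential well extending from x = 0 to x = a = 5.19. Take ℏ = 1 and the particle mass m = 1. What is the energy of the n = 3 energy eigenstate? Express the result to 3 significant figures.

E = 1.65

Requiring ψ(0) = ψ(a) = 0 quantises k = nπ/a, hence E_n = ℏ²k²/2m = n²π²ℏ²/(2ma²).
E_3 = 3² × π² / (2 × 1 × 5.19²) = 1.649.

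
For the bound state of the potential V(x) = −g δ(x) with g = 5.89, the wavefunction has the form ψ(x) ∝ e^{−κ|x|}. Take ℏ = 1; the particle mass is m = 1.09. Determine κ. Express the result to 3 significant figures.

κ = 6.42

Integrate −(ℏ²/2m)ψ'' − gδ(x)ψ = Eψ from −ε to +ε: the ψ'' term gives ψ'(0⁺) − ψ'(0⁻) and the δ term gives −(2mg/ℏ²)ψ(0).
With ψ ∝ e^{−κ|x|} this yields −2κ = −2mg/ℏ², so κ = mg/ℏ² = 6.420.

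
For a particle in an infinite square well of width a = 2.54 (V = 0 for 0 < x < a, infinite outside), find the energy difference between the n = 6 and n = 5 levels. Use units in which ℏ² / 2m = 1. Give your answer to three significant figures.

ΔE = 16.8

E_n = n²π²ℏ²/(2ma²), so ΔE = (6² − 5²) π²ℏ²/(2ma²).
ΔE = 11 × π² / (2 × 0.5 × 2.54²) = 16.83.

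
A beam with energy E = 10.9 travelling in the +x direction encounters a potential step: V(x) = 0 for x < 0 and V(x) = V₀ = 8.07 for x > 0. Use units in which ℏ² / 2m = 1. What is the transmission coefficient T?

On each side the TISE gives plane waves with k = √(2m(E − V))/ℏ: k₁ = √(2·½·10.9) = 3.302, k₂ = √(2·½·2.83) = 1.682.
Continuity of ψ and ψ′ at the step yields the reflection amplitude r = (k₁ − k₂)/(k₁ + k₂) = 0.3249; thus R = |r|² = 0.1056, T = 0.8944.

T = 0.894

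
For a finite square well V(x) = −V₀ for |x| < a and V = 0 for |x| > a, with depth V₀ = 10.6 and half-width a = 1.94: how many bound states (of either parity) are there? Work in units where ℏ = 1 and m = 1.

The dimensionless depth is z₀ = a√(2mV₀)/ℏ = 1.94 × √(21.20) = 8.932.
The even/odd transcendental equations gain one root per π/2 in z₀, giving N = 1 + ⌊2z₀/π⌋ = 1 + ⌊5.687⌋ = 6.

N = 6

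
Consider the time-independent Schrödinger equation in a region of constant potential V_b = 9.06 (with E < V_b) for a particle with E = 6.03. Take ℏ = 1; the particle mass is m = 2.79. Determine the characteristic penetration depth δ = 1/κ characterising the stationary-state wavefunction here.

Since E < V_b the TISE in this region is ψ'' = κ²ψ with κ = √(2m(V_b − E))/ℏ.
κ = √(2 × 2.79 × 3.03) = 4.112. The penetration depth is δ = 1/κ = 0.243.

δ = 0.243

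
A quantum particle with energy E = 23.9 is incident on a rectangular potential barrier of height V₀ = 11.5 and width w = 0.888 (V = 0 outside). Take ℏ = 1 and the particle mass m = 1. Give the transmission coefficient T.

E > V₀: inside the barrier k₂ = √(2m(E − V₀))/ℏ = 4.980, k₂w = 4.422.
Matching at both interfaces gives T⁻¹ = 1 + V₀² sin²(k₂w) / [4E(E − V₀)] = 1.102, hence T = 0.907.

T = 0.907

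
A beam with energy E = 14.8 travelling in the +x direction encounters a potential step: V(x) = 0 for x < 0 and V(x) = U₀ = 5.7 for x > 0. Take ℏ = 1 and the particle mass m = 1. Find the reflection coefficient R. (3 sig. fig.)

On each side the TISE gives plane waves with k = √(2m(E − V))/ℏ: k₁ = √(2·1·14.8) = 5.441, k₂ = √(2·1·9.1) = 4.266.
Continuity of ψ and ψ′ at the step yields the reflection amplitude r = (k₁ − k₂)/(k₁ + k₂) = 0.1210; thus R = |r|² = 0.01464, T = 0.9854.

R = 0.0146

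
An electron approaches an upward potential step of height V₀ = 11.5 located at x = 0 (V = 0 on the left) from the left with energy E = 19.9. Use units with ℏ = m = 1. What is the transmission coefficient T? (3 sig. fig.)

T = 0.955

On each side the TISE gives plane waves with k = √(2m(E − V))/ℏ: k₁ = √(2·1·19.9) = 6.309, k₂ = √(2·1·8.4) = 4.099.
Continuity of ψ and ψ′ at the step yields the reflection amplitude r = (k₁ − k₂)/(k₁ + k₂) = 0.2123; thus R = |r|² = 0.04509, T = 0.9549.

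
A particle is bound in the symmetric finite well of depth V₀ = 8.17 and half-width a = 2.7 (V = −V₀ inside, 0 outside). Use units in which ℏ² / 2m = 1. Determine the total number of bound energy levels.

Define the well-strength parameter z₀ = (a/ℏ)√(2mV₀) = 2.7 × √(2·0.5·8.17) = 7.717.
A new bound state (alternating even/odd) appears each time z₀ passes a multiple of π/2, so N = ⌊2z₀/π⌋ + 1 = ⌊4.913⌋ + 1 = 5.

N = 5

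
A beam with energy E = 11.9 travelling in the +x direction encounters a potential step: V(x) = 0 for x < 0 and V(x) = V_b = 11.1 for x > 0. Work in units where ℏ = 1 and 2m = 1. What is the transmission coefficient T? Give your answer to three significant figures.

T = 0.654

On each side the TISE gives plane waves with k = √(2m(E − V))/ℏ: k₁ = √(2·½·11.9) = 3.450, k₂ = √(2·½·0.8) = 0.8944.
Matching ψ and ψ′ at x = 0 gives r = (k₁ − k₂)/(k₁ + k₂), so R = r² = 0.3460 and T = 1 − R = 0.6540.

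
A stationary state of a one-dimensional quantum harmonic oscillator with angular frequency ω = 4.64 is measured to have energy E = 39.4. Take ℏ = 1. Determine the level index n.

n = 8

E_n = ℏω(n + ½) ⇒ n = E/(ℏω) − ½ = 39.4/4.64 − 0.5 = 7.991 → n = 8.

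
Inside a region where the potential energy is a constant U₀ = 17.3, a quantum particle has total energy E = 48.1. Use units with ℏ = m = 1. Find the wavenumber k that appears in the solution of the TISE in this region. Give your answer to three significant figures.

k = 7.85

With E > U₀ the solution is oscillatory, ψ ∝ e^{±ikx} with k = √(2m(E − U₀))/ℏ.
k = √(2 × 1 × 30.8) = 7.849.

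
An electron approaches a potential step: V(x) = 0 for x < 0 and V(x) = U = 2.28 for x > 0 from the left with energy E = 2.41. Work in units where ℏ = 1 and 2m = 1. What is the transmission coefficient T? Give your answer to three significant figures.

T = 0.612

The wavenumbers are k₁ = √(2mE)/ℏ = 1.552 on the left and k₂ = √(2m(E − U))/ℏ = 0.3606 on the right.
Matching ψ and ψ′ at x = 0 gives r = (k₁ − k₂)/(k₁ + k₂), so R = r² = 0.3882 and T = 1 − R = 0.6118.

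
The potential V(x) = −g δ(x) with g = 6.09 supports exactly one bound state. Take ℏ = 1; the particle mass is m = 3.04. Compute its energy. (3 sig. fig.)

The bound state is ψ(x) = √κ e^{−κ|x|}. The derivative jump ψ'(0⁺) − ψ'(0⁻) = −(2mg/ℏ²)ψ(0) fixes κ = mg/ℏ² = 18.51.
Then E = −ℏ²κ²/(2m) = −mg²/(2ℏ²) = -56.37.

E = -56.4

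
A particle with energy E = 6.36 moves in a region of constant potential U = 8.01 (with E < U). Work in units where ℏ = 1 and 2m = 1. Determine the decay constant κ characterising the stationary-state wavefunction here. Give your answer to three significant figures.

Since E < U the TISE in this region is ψ'' = κ²ψ with κ = √(2m(U − E))/ℏ.
κ = √(2 × 0.5 × 1.65) = 1.285.

κ = 1.28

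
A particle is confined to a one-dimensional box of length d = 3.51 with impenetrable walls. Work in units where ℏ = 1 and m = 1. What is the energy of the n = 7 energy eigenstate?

E = 19.6

The infinite-well eigenfunctions ψ_n = √(2/d) sin(nπx/d) vanish at both walls, giving E_n = n²π²ℏ²/(2md²).
E_7 = 7² × π² / (2 × 1 × 3.51²) = 19.63.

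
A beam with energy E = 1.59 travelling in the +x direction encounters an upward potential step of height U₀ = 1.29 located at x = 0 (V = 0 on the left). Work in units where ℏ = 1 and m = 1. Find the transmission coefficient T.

T = 0.844

The wavenumbers are k₁ = √(2mE)/ℏ = 1.783 on the left and k₂ = √(2m(E − U₀))/ℏ = 0.7746 on the right.
Matching ψ and ψ′ at x = 0 gives r = (k₁ − k₂)/(k₁ + k₂), so R = r² = 0.1555 and T = 1 − R = 0.8445.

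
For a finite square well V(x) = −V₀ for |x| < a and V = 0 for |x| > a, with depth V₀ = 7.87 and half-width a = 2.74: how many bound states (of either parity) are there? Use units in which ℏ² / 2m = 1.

N = 5

Define the well-strength parameter z₀ = (a/ℏ)√(2mV₀) = 2.74 × √(2·0.5·7.87) = 7.687.
A new bound state (alternating even/odd) appears each time z₀ passes a multiple of π/2, so N = ⌊2z₀/π⌋ + 1 = ⌊4.893⌋ + 1 = 5.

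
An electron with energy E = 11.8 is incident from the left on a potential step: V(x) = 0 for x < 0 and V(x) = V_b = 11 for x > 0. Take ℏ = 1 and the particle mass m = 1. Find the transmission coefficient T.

On each side the TISE gives plane waves with k = √(2m(E − V))/ℏ: k₁ = √(2·1·11.8) = 4.858, k₂ = √(2·1·0.8) = 1.265.
Continuity of ψ and ψ′ at the step yields the reflection amplitude r = (k₁ − k₂)/(k₁ + k₂) = 0.5868; thus R = |r|² = 0.3444, T = 0.6556.

T = 0.656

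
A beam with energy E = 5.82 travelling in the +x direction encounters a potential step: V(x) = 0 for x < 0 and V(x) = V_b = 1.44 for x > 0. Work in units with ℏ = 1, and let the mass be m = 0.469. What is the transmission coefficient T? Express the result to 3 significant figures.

T = 0.995

On each side the TISE gives plane waves with k = √(2m(E − V))/ℏ: k₁ = √(2·0.469·5.82) = 2.336, k₂ = √(2·0.469·4.38) = 2.027.
Matching ψ and ψ′ at x = 0 gives r = (k₁ − k₂)/(k₁ + k₂), so R = r² = 0.005033 and T = 1 − R = 0.9950.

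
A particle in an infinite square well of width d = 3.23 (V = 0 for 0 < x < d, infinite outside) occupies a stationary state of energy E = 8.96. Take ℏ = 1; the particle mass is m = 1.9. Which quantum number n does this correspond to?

For an infinite well E_n = n²π²ℏ²/(2md²), so n = (d/πℏ)√(2mE).
n = (3.23/π) × √(2 × 1.9 × 8.96) = 5.999 → n = 6.

n = 6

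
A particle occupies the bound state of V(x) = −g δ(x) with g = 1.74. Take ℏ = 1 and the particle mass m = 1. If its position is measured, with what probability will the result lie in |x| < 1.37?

The normalised bound state is ψ = √κ e^{−κ|x|} with κ = mg/ℏ² = 1.740.
P(|x| < d) = ∫_{−d}^{d} κ e^{−2κ|x|} dx = 1 − e^{−2κd} = 1 − e^{−4.768} = 0.9915.

P = 0.991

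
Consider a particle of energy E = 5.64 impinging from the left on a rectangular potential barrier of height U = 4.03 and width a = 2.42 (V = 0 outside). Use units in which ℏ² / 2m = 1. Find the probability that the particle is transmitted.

T = 0.998

E > U: inside the barrier k₂ = √(2m(E − U))/ℏ = 1.269, k₂a = 3.071.
Matching at both interfaces gives T⁻¹ = 1 + U² sin²(k₂a) / [4E(E − U)] = 1.002, hence T = 0.998.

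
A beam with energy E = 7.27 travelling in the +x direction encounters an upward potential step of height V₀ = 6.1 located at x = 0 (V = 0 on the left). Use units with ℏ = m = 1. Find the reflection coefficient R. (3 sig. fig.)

On each side the TISE gives plane waves with k = √(2m(E − V))/ℏ: k₁ = √(2·1·7.27) = 3.813, k₂ = √(2·1·1.17) = 1.530.
Matching ψ and ψ′ at x = 0 gives r = (k₁ − k₂)/(k₁ + k₂), so R = r² = 0.1827 and T = 1 − R = 0.8173.

R = 0.183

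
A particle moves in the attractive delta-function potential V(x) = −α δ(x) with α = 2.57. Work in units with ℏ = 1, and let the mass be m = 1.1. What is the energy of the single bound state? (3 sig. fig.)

For x ≠ 0 the bound state is ψ ∝ e^{−κ|x|}; integrating the TISE across the delta gives the cusp condition 2κ = 2mα/ℏ², so κ = 2.827.
Then E = −ℏ²κ²/(2m) = −mα²/(2ℏ²) = -3.633.

E = -3.63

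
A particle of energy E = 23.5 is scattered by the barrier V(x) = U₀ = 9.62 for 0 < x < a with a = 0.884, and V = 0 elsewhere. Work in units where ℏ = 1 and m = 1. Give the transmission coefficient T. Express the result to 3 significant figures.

Above the barrier the interior wavenumber is k₂ = √(2m(E − U₀))/ℏ = 5.269, giving phase k₂a = 4.658.
T = [1 + U₀² sin²(k₂a) / (4E(E − U₀))]⁻¹ = 1/1.071 = 0.934.

T = 0.934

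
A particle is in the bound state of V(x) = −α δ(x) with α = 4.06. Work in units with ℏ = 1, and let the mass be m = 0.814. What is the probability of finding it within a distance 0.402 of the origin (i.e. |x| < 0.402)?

The normalised bound state is ψ = √κ e^{−κ|x|} with κ = mα/ℏ² = 3.305.
P(|x| < d) = ∫_{−d}^{d} κ e^{−2κ|x|} dx = 1 − e^{−2κd} = 1 − e^{−2.657} = 0.9298.

P = 0.930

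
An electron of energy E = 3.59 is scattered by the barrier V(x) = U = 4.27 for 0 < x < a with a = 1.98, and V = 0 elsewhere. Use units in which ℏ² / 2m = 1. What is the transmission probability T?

T = 0.0812

Since E < U the interior solution is evanescent with decay constant κ = √(2m(U − E))/ℏ = 0.8246.
κa = 1.633, sinh(κa) = 2.461.
Matching ψ, ψ′ at both faces gives T = [1 + U² sinh²(κa) / (4E(U − E))]⁻¹ = 1/12.31 = 0.0812.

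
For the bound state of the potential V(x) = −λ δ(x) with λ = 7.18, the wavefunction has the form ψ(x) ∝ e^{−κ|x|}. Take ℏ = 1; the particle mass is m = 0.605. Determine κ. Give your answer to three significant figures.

Integrating the TISE across x = 0 gives the cusp condition ψ'(0⁺) − ψ'(0⁻) = −(2mλ/ℏ²)ψ(0).
With ψ ∝ e^{−κ|x|} this yields −2κ = −2mλ/ℏ², so κ = mλ/ℏ² = 4.344.

κ = 4.34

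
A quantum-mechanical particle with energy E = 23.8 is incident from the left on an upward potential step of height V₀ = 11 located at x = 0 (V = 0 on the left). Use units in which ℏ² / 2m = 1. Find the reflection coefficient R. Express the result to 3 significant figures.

R = 0.0237

The wavenumbers are k₁ = √(2mE)/ℏ = 4.879 on the left and k₂ = √(2m(E − V₀))/ℏ = 3.578 on the right.
Matching ψ and ψ′ at x = 0 gives r = (k₁ − k₂)/(k₁ + k₂), so R = r² = 0.02366 and T = 1 − R = 0.9763.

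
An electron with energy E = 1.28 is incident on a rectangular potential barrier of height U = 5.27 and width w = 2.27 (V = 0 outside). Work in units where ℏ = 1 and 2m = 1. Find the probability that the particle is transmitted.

T = 0.000339

Since E < U the interior solution is evanescent with decay constant κ = √(2m(U − E))/ℏ = 1.997.
κw = 4.534, sinh(κw) = 46.57.
The exact tunnelling result is T⁻¹ = 1 + U² sinh²(κw) / [4E(U − E)] = 2950, so T = 0.000339.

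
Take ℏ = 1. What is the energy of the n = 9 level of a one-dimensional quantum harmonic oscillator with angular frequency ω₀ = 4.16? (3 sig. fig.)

Using E_n = (n + ½)ℏω₀: E_9 = 9.5 × 4.16 = 39.52.

E = 39.5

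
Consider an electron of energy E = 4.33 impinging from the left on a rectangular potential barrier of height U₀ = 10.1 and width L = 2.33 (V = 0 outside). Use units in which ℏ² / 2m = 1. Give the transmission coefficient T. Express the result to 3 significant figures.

Since E < U₀ the interior solution is evanescent with decay constant κ = √(2m(U₀ − E))/ℏ = 2.402.
κL = 5.597, sinh(κL) = 134.8.
The exact tunnelling result is T⁻¹ = 1 + U₀² sinh²(κL) / [4E(U₀ − E)] = 18550, so T = 0.0000539.

T = 0.0000539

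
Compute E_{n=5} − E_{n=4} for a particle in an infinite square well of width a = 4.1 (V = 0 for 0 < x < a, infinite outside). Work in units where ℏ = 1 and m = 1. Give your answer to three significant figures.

ΔE = 2.64

E_n = n²π²ℏ²/(2ma²), so ΔE = (5² − 4²) π²ℏ²/(2ma²).
ΔE = 9 × π² / (2 × 1 × 4.1²) = 2.642.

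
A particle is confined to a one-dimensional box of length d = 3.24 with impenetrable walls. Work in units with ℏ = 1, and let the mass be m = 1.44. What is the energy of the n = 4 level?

Requiring ψ(0) = ψ(d) = 0 quantises k = nπ/d, hence E_n = ℏ²k²/2m = n²π²ℏ²/(2md²).
E_4 = 4² × π² / (2 × 1.44 × 3.24²) = 5.223.

E = 5.22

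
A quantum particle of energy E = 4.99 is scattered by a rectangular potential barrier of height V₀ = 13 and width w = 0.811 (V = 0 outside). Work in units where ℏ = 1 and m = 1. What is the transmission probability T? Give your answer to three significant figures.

T = 0.00572

Since E < V₀ the interior solution is evanescent with decay constant κ = √(2m(V₀ − E))/ℏ = 4.002.
κw = 3.246, sinh(κw) = 12.82.
The exact tunnelling result is T⁻¹ = 1 + V₀² sinh²(κw) / [4E(V₀ − E)] = 174.9, so T = 0.00572.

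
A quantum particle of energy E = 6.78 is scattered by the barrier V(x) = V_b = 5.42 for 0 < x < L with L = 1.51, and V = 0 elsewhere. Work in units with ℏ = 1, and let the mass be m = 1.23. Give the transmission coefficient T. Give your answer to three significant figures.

T = 0.901

E > V_b: inside the barrier k₂ = √(2m(E − V_b))/ℏ = 1.829, k₂L = 2.762.
T = [1 + V_b² sin²(k₂L) / (4E(E − V_b))]⁻¹ = 1/1.109 = 0.901.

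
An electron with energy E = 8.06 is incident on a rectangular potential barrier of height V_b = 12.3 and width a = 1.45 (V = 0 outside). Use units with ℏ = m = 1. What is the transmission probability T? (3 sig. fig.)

T = 0.000777

Since E < V_b the interior solution is evanescent with decay constant κ = √(2m(V_b − E))/ℏ = 2.912.
κa = 4.222, sinh(κa) = 34.09.
The exact tunnelling result is T⁻¹ = 1 + V_b² sinh²(κa) / [4E(V_b − E)] = 1287, so T = 0.000777.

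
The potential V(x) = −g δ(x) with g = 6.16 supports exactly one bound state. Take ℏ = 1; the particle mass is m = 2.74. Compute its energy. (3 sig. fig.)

E = -52.0

The bound state is ψ(x) = √κ e^{−κ|x|}. The derivative jump ψ'(0⁺) − ψ'(0⁻) = −(2mg/ℏ²)ψ(0) fixes κ = mg/ℏ² = 16.88.
Then E = −ℏ²κ²/(2m) = −mg²/(2ℏ²) = -51.99.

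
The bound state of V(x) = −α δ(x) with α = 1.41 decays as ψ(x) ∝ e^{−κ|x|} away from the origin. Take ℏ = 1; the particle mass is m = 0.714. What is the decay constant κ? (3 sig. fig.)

κ = 1.01

Integrating the TISE across x = 0 gives the cusp condition ψ'(0⁺) − ψ'(0⁻) = −(2mα/ℏ²)ψ(0).
With ψ ∝ e^{−κ|x|} this yields −2κ = −2mα/ℏ², so κ = mα/ℏ² = 1.007.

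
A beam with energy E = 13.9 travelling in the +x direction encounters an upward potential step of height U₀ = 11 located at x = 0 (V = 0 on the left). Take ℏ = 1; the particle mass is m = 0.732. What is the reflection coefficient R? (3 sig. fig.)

R = 0.139

On each side the TISE gives plane waves with k = √(2m(E − V))/ℏ: k₁ = √(2·0.732·13.9) = 4.511, k₂ = √(2·0.732·2.9) = 2.060.
Continuity of ψ and ψ′ at the step yields the reflection amplitude r = (k₁ − k₂)/(k₁ + k₂) = 0.3729; thus R = |r|² = 0.1391, T = 0.8609.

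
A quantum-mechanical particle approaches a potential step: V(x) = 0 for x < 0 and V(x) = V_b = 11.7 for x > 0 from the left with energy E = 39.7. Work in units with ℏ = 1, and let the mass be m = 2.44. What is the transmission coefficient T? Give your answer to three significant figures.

T = 0.992

On each side the TISE gives plane waves with k = √(2m(E − V))/ℏ: k₁ = √(2·2.44·39.7) = 13.92, k₂ = √(2·2.44·28) = 11.69.
Continuity of ψ and ψ′ at the step yields the reflection amplitude r = (k₁ − k₂)/(k₁ + k₂) = 0.08707; thus R = |r|² = 0.007580, T = 0.9924.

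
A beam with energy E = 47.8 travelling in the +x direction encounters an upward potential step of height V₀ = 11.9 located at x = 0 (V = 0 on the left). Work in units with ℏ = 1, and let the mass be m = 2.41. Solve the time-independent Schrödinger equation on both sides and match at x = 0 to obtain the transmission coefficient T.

T = 0.995

The wavenumbers are k₁ = √(2mE)/ℏ = 15.18 on the left and k₂ = √(2m(E − V₀))/ℏ = 13.15 on the right.
Continuity of ψ and ψ′ at the step yields the reflection amplitude r = (k₁ − k₂)/(k₁ + k₂) = 0.07145; thus R = |r|² = 0.005105, T = 0.9949.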